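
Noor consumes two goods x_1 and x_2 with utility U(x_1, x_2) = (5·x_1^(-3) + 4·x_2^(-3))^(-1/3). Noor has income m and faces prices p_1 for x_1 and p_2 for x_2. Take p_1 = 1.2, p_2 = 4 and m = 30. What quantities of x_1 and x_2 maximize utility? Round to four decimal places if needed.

MRS = MU_x_1/MU_x_2 = (5/4)·(x_2/x_1)^(4). Set equal to p_1/p_2.
Solve for the ratio: x_2/x_1 = [(4/5)·p_1/p_2]^(0.25).
With the ratio pinned down, the budget gives x_1* = m/(p_1 + p_2·(x_2/x_1)) and x_2* = (x_2/x_1)·x_1*.
Numerically x_2/x_1 = 0.699927, so x_1* = 30/(1.2 + 4·0.699927) = 7.5005 and x_2* = 0.699927·7.5005 = 5.2498.

x_1* = 7.5005, x_2* = 5.2498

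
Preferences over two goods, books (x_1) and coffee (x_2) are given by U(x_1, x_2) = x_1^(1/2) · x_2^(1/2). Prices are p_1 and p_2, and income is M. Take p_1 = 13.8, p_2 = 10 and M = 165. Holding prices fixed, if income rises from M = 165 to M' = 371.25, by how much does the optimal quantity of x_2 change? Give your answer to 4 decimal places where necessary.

Δx_2* = 10.3125

The MRS is x_2/x_1. Set MRS = p_1/p_2.
Rearranging, p_2·x_2 = p_1·x_1. Substituting into the budget gives p_1·x_1·(1 + 1) = M.
Demand: x_1*(p_1,p_2,M) = 0.5·M/p_1 and x_2* = 0.5·M/p_2.
At p_1=13.8, p_2=10, M=165: x_2* = 0.5·165/10 = 8.25.
At M' = 371.25: x_2* = 18.5625. Change: 18.5625 − 8.25 = 10.3125.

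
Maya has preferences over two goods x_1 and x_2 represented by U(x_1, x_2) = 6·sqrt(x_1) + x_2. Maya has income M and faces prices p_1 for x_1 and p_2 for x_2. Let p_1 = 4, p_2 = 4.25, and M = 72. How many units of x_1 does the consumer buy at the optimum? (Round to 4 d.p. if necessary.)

Set MRS = p_1/p_2: 3·x_1^(−1/2) = p_1/p_2.
Solve: √x_1 = 3·p_2/p_1, so x_1*(p_1,p_2) = (3·p_2/p_1)², and x_2* = (M − p_1·x_1*)/p_2.
Plugging in: x_1* = (3·4.25/4)² = 10.1602.

x_1* = 10.1602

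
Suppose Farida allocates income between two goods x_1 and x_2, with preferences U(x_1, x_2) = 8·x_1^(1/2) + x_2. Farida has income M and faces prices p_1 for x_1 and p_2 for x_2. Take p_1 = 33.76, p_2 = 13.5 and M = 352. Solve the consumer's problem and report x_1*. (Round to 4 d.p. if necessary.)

x_1* = 2.5585

Set MRS = p_1/p_2: 4·x_1^(−1/2) = p_1/p_2.
Thus x_1* = (4·p_2/p_1)² — independent of M — with the rest of income spent on x_2.
Plugging in: x_1* = (4·13.5/33.76)² = 2.5585.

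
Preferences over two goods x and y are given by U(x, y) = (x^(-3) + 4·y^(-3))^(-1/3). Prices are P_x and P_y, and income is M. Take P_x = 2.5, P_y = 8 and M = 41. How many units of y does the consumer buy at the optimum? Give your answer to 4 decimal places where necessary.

Substitute y = (y/x)·x into the budget: x* = M/(P_x + P_y·(y/x)).
Numerically y/x = 1.057371, so x* = 41/(2.5 + 8·1.057371) = 3.7412 and y* = 1.057371·3.7412 = 3.9559.

y* = 3.9559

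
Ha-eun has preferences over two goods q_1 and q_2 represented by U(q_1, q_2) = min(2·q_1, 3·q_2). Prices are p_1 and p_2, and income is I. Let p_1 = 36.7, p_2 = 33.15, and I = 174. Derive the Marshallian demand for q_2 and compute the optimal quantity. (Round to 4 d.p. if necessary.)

Leontief preferences: the optimum is at the kink where q_1/3 = q_2/2, i.e. q_2 = (2/3)·q_1.
Budget: p_1·q_1 + p_2·(2/3)·q_1 = I, so (3·p_1 + 2·p_2)·q_1 = 3·I.
Demand: q_1*(p_1,p_2,I) = 3·I/(3·p_1 + 2·p_2), q_2* = 2·I/(3·p_1 + 2·p_2).
Here 3·36.7 + 2·33.15 = 176.4, giving q_2* = 1.9728.

q_2* = 1.9728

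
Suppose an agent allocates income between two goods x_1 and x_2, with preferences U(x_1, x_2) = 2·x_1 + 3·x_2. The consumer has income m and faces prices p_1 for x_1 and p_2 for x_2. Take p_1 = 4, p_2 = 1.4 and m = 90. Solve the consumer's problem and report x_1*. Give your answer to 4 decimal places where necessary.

Perfect substitutes: compare marginal utility per dollar. 2/p_1 vs 3/p_2 → 0.5 vs 2.1429.
x_2 gives more utility per dollar, so spend all income on x_2: x_2* = m/p_2, x_1* = 0.
Numerically: x_1* = 0, x_2* = 64.2857.

x_1* = 0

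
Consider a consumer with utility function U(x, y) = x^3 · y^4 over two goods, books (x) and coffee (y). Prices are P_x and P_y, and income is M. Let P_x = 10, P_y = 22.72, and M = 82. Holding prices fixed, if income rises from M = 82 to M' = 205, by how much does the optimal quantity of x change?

Δx* = 5.2714

MU_x/MU_y = (3·y)/(4·x); tangency sets this equal to P_x/P_y.
So 3·P_y·y = 4·P_x·x; combined with the budget, a share 3/7 of income goes to x.
Demand: x*(P_x,P_y,M) = 3/7·M/P_x and y* = 4/7·M/P_y.
At P_x=10, P_y=22.72, M=82: x* = 3/7·82/10 = 3.5143.
At M' = 205: x* = 8.7857. Change: 8.7857 − 3.5143 = 5.2714.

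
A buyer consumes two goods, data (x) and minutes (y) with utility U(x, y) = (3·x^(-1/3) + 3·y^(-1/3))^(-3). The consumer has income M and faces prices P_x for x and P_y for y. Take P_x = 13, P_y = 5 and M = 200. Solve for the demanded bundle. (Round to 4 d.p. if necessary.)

x* = 8.6067, y* = 17.6225

From the CES first-order condition, (y/x)^(4/3) = P_x/P_y.
Solve for the ratio: y/x = [P_x/P_y]^(0.75).
With the ratio pinned down, the budget gives x* = M/(P_x + P_y·(y/x)) and y* = (y/x)·x*.
Numerically y/x = 2.047529, so x* = 200/(13 + 5·2.047529) = 8.6067 and y* = 2.047529·8.6067 = 17.6225.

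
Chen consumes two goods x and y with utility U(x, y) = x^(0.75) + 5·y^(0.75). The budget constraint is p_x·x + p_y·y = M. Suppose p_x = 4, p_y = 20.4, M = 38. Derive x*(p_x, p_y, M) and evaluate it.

x* = 1.6633

From the CES first-order condition, (1/5)·(y/x)^(0.25) = p_x/p_y.
Hence y/x = (5·p_x/p_y)^(1/(0.25)), i.e. raised to the 4 power.
With the ratio pinned down, the budget gives x* = M/(p_x + p_y·(y/x)) and y* = (y/x)·x*.
Numerically y/x = 0.923845, so x* = 38/(4 + 20.4·0.923845) = 1.6633.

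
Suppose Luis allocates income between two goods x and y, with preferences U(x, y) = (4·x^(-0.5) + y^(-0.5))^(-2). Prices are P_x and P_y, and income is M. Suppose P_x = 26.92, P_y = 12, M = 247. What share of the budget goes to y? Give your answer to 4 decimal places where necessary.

From the CES first-order condition, 4·(y/x)^(1.5) = P_x/P_y.
Hence y/x = ((1/4)·P_x/P_y)^(1/(1.5)), i.e. raised to the 2/3 power.
Substitute y = (y/x)·x into the budget: x* = M/(P_x + P_y·(y/x)).
Numerically y/x = 0.680074, so x* = 247/(26.92 + 12·0.680074) = 7.0409 and y* = 0.680074·7.0409 = 4.7883.
Expenditure on y: 12·4.7883 = 57.4597; share = 0.2326.

share on y = 0.2326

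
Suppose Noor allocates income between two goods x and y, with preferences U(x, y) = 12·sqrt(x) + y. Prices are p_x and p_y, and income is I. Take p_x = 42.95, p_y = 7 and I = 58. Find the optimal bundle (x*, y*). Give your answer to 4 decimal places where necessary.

x* = 0.9563, y* = 2.4184

Set MRS = p_x/p_y: 6·x^(−1/2) = p_x/p_y.
Solve: √x = 6·p_y/p_x, so x*(p_x,p_y) = (6·p_y/p_x)², and y* = (I − p_x·x*)/p_y.
Plugging in: x* = (6·7/42.95)² = 0.9563, y* = 2.4184.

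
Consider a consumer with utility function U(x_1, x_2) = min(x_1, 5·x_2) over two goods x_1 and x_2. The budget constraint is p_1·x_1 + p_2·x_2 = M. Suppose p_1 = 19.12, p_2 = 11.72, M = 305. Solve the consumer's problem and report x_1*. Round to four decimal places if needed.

x_1* = 14.2098

Here 5·19.12 + 11.72 = 107.32, giving x_1* = 14.2098.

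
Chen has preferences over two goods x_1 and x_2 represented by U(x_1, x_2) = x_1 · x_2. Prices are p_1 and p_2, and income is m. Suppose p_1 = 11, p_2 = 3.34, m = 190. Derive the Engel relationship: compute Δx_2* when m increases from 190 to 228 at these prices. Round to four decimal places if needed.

Δx_2* = 5.6886

MU_x_1/MU_x_2 = (x_2)/(x_1); tangency sets this equal to p_1/p_2.
Rearranging, p_2·x_2 = p_1·x_1. Substituting into the budget gives p_1·x_1·(1 + 1) = m.
Demand: x_1*(p_1,p_2,m) = 0.5·m/p_1 and x_2* = 0.5·m/p_2.
At p_1=11, p_2=3.34, m=190: x_2* = 0.5·190/3.34 = 28.4431.
At m' = 228: x_2* = 34.1317. Change: 34.1317 − 28.4431 = 5.6886.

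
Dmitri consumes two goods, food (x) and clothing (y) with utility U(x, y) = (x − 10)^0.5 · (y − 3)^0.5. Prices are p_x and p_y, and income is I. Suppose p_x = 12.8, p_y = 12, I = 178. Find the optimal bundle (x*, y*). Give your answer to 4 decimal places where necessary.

x* = 10.5469, y* = 3.5833

Let x' = x−10, y' = y−3. MRS = y'/x' = p_x/p_y.
After buying the subsistence bundle (10, 3), a share 0.5 of the remaining income goes to x: x* = 10 + 0.5·(I − 10p_x − 3p_y)/p_x.
Discretionary income = 178 − 10·12.8 − 3·12 = 14; x* = 10 + 0.5·14/12.8 = 10.5469; y* = 3 + 0.5·14/12 = 3.5833.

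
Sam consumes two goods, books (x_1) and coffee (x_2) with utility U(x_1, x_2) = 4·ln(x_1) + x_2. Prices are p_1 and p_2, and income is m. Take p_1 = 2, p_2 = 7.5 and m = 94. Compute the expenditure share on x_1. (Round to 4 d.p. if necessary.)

So x_1*(p_1,p_2) = 4·p_2/p_1, independent of income; and x_2* = (m − 4·p_2)/p_2.
At the given prices: x_1* = 4·7.5/2 = 15, and x_2* = 8.5333.
Expenditure on x_1: 2·15 = 30; share = 0.3191.

share on x_1 = 0.3191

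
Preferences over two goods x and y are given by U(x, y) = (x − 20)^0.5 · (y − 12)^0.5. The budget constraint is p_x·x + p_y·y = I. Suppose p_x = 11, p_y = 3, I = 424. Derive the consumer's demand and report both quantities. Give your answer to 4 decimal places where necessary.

Discretionary income = 424 − 20·11 − 12·3 = 168; x* = 20 + 0.5·168/11 = 27.6364; y* = 12 + 0.5·168/3 = 40.

x* = 27.6364, y* = 40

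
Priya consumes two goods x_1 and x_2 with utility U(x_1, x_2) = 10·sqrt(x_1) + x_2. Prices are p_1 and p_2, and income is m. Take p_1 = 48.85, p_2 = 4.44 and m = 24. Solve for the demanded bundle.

x_1* = 0.2065, x_2* = 3.1331

Set MRS = p_1/p_2: 5·x_1^(−1/2) = p_1/p_2.
Thus x_1* = (5·p_2/p_1)² — independent of m — with the rest of income spent on x_2.
Plugging in: x_1* = (5·4.44/48.85)² = 0.2065, x_2* = 3.1331.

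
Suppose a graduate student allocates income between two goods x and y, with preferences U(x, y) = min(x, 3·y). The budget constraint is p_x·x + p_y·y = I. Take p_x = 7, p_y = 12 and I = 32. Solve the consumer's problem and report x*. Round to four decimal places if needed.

With perfect complements, no substitution: consume in ratio x:y = 3:1.
Budget: p_x·x + p_y·(1/3)·x = I, so (3·p_x + p_y)·x = 3·I.
Demand: x*(p_x,p_y,I) = 3·I/(3·p_x + p_y), y* = I/(3·p_x + p_y).
Here 3·7 + 12 = 33, giving x* = 2.9091.

x* = 2.9091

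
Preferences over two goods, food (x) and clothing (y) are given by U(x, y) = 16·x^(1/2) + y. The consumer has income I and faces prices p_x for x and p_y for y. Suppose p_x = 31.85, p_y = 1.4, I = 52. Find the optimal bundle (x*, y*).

x* = 0.1237, y* = 34.3297

Set MRS = p_x/p_y: 8·x^(−1/2) = p_x/p_y.
Thus x* = (8·p_y/p_x)² — independent of I — with the rest of income spent on y.
Plugging in: x* = (8·1.4/31.85)² = 0.1237, y* = 34.3297.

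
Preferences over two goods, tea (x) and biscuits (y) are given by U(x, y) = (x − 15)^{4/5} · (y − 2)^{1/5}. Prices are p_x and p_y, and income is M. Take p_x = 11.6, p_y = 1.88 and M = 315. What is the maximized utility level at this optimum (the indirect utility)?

Let x' = x−15, y' = y−2. MRS = 4·y'/x' = p_x/p_y.
Substituting into the budget: x* = 15 + 0.8·(M − 15·p_x − 2·p_y)/p_x, and y* = 2 + 0.2·(…)/p_y.
Discretionary income = 315 − 15·11.6 − 2·1.88 = 137.24; x* = 15 + 0.8·137.24/11.6 = 24.4648; y* = 2 + 0.2·137.24/1.88 = 16.6.
Utility at the optimum: U(24.4648, 16.6) = 10.3219.

V = 10.3219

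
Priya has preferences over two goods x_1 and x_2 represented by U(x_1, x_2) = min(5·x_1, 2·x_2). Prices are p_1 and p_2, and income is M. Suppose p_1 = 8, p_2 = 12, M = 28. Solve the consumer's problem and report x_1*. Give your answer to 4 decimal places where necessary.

x_1* = 0.7368

Demand: x_1*(p_1,p_2,M) = 2·M/(2·p_1 + 5·p_2), x_2* = 5·M/(2·p_1 + 5·p_2).
Here 2·8 + 5·12 = 76, giving x_1* = 0.7368.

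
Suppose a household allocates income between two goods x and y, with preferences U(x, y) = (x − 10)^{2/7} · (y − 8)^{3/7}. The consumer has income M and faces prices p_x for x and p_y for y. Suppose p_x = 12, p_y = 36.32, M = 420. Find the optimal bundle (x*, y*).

This is Cobb-Douglas in (x−10, y−8): tangency gives 2/7·p_y·(y−8) = 3/7·p_x·(x−10).
Substituting into the budget: x* = 10 + 0.4·(M − 10·p_x − 8·p_y)/p_x, and y* = 8 + 0.6·(…)/p_y.
Discretionary income = 420 − 10·12 − 8·36.32 = 9.44; x* = 10 + 0.4·9.44/12 = 10.3147; y* = 8 + 0.6·9.44/36.32 = 8.1559.

x* = 10.3147, y* = 8.1559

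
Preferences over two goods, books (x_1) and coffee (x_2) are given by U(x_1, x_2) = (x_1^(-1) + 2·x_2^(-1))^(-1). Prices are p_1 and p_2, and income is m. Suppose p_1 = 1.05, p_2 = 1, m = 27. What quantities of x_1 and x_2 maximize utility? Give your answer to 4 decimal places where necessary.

MU_x_1 ∝ x_1^(-2), MU_x_2 ∝ 2·x_2^(-2), so MRS = (1/2)·(x_2/x_1)^(2) = p_1/p_2.
Hence x_2/x_1 = (2·p_1/p_2)^(1/(2)), i.e. raised to the 0.5 power.
Substitute x_2 = (x_2/x_1)·x_1 into the budget: x_1* = m/(p_1 + p_2·(x_2/x_1)).
Numerically x_2/x_1 = 1.449138, so x_1* = 27/(1.05 + 1·1.449138) = 10.8037 and x_2* = 1.449138·10.8037 = 15.6561.

x_1* = 10.8037, x_2* = 15.6561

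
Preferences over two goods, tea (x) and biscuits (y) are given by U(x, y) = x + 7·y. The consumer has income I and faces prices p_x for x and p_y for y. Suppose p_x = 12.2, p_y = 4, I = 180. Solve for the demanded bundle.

x* = 0, y* = 45

Linear utility — the consumer picks whichever good has higher MU/price: 1/12.2 = 0.082 vs 7/4 = 1.75.
y gives more utility per dollar, so spend all income on y: y* = I/p_y, x* = 0.
Numerically: x* = 0, y* = 45.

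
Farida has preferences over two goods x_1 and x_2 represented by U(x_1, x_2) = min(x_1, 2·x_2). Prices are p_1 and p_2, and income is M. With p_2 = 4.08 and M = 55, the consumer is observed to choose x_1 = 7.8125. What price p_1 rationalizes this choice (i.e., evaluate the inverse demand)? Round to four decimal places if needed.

Leontief preferences: the optimum is at the kink where x_1/2 = x_2/1, i.e. x_2 = (1/2)·x_1.
Budget: p_1·x_1 + p_2·(1/2)·x_1 = M, so (2·p_1 + p_2)·x_1 = 2·M.
Demand: x_1*(p_1,p_2,M) = 2·M/(2·p_1 + p_2), x_2* = M/(2·p_1 + p_2).
Set x_1* = 7.8125 in the demand function and solve for p_1: p_1 = 5.

p_1 = 5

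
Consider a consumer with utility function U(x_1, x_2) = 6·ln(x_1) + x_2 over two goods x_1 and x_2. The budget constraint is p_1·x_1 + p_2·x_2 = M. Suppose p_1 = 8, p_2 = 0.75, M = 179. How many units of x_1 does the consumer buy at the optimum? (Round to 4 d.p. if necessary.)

x_1* = 0.5625

MU_x_1 = 6/x_1, MU_x_2 = 1. Tangency: 6/x_1 = p_1/p_2.
So x_1*(p_1,p_2) = 6·p_2/p_1, independent of income; and x_2* = (M − 6·p_2)/p_2.
At the given prices: x_1* = 6·0.75/8 = 0.5625.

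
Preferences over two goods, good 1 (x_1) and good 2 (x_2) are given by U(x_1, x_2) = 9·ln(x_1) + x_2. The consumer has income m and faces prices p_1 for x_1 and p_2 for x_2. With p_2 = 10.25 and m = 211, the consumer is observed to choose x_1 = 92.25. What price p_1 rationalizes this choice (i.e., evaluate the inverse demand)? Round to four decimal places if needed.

MU_x_1 = 9/x_1, MU_x_2 = 1. Tangency: 9/x_1 = p_1/p_2.
So x_1*(p_1,p_2) = 9·p_2/p_1, independent of income; and x_2* = (m − 9·p_2)/p_2.
Set x_1* = 92.25 in the demand function and solve for p_1: p_1 = 1.

p_1 = 1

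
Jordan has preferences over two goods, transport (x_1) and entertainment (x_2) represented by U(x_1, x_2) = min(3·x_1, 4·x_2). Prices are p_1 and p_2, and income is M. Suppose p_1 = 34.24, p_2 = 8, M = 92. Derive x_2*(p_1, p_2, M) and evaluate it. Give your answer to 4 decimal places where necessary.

With perfect complements, no substitution: consume in ratio x_1:x_2 = 4:3.
Budget: p_1·x_1 + p_2·(3/4)·x_1 = M, so (4·p_1 + 3·p_2)·x_1 = 4·M.
Demand: x_1*(p_1,p_2,M) = 4·M/(4·p_1 + 3·p_2), x_2* = 3·M/(4·p_1 + 3·p_2).
Here 4·34.24 + 3·8 = 160.96, giving x_2* = 1.7147.

x_2* = 1.7147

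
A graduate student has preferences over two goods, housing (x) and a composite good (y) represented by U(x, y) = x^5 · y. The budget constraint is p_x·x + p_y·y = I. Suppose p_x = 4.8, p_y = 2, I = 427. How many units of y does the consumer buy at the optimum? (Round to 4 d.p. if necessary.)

y* = 35.5833

MU_x/MU_y = (5·y)/(x); tangency sets this equal to p_x/p_y.
So 5·p_y·y = p_x·x; combined with the budget, a share 5/6 of income goes to x.
Demand: x*(p_x,p_y,I) = 5/6·I/p_x and y* = 1/6·I/p_y.
At p_x=4.8, p_y=2, I=427: y* = 1/6·427/2 = 35.5833.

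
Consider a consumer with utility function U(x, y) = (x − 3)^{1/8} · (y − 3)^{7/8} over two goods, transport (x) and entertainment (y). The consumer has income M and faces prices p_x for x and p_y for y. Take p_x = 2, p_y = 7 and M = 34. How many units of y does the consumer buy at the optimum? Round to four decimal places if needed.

MRS = (1/7)·(y−3)/(x−3). Tangency with p_x/p_y gives y−3 = 7·(p_x/p_y)·(x−3).
Substituting into the budget: x* = 3 + 0.125·(M − 3·p_x − 3·p_y)/p_x, and y* = 3 + 0.875·(…)/p_y.
Discretionary income = 34 − 3·2 − 3·7 = 7; y* = 3 + 0.875·7/7 = 3.875.

y* = 3.875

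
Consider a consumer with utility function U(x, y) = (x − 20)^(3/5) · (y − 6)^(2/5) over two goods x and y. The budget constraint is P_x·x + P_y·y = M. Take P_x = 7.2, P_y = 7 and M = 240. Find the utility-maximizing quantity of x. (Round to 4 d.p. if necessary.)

x* = 24.5

Discretionary income = 240 − 20·7.2 − 6·7 = 54; x* = 20 + 0.6·54/7.2 = 24.5.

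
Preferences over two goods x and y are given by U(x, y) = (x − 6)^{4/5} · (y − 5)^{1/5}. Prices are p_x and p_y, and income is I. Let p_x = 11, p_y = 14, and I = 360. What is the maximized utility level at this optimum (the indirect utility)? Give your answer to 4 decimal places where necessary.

V = 11.7648

Substituting into the budget: x* = 6 + 0.8·(I − 6·p_x − 5·p_y)/p_x, and y* = 5 + 0.2·(…)/p_y.
Discretionary income = 360 − 6·11 − 5·14 = 224; x* = 6 + 0.8·224/11 = 22.2909; y* = 5 + 0.2·224/14 = 8.2.
Utility at the optimum: U(22.2909, 8.2) = 11.7648.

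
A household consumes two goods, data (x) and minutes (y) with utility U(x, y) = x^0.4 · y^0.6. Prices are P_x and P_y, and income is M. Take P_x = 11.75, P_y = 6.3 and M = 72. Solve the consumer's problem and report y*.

y* = 6.8571

Demand: x*(P_x,P_y,M) = 0.4·M/P_x and y* = 0.6·M/P_y.
At P_x=11.75, P_y=6.3, M=72: y* = 0.6·72/6.3 = 6.8571.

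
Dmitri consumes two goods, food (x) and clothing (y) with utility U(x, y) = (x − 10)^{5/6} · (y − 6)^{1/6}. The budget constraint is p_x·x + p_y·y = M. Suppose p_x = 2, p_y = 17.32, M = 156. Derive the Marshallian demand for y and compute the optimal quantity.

Let x' = x−10, y' = y−6. MRS = 5·y'/x' = p_x/p_y.
Substituting into the budget: x* = 10 + 5/6·(M − 10·p_x − 6·p_y)/p_x, and y* = 6 + 1/6·(…)/p_y.
Discretionary income = 156 − 10·2 − 6·17.32 = 32.08; y* = 6 + 1/6·32.08/17.32 = 6.3087.

y* = 6.3087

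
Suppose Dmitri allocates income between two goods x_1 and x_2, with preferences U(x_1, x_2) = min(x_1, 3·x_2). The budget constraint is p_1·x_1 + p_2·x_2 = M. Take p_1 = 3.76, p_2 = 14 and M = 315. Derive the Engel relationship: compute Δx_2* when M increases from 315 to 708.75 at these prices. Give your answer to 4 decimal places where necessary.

With perfect complements, no substitution: consume in ratio x_1:x_2 = 3:1.
Budget: p_1·x_1 + p_2·(1/3)·x_1 = M, so (3·p_1 + p_2)·x_1 = 3·M.
Demand: x_1*(p_1,p_2,M) = 3·M/(3·p_1 + p_2), x_2* = M/(3·p_1 + p_2).
Here 3·3.76 + 14 = 25.28, giving x_2* = 12.4604.
At M' = 708.75: x_2* = 28.036. Change: 28.036 − 12.4604 = 15.5756.

Δx_2* = 15.5756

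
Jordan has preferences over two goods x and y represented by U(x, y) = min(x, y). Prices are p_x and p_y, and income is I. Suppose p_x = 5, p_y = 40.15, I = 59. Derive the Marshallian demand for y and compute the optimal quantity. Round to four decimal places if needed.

Leontief preferences: the optimum is at the kink where x/1 = y/1, i.e. y = x.
Budget: p_x·x + p_y·x = I, so (p_x + p_y)·x = I.
Demand: x*(p_x,p_y,I) = I/(p_x + p_y), y* = I/(p_x + p_y).
Here 5 + 40.15 = 45.15, giving y* = 1.3068.

y* = 1.3068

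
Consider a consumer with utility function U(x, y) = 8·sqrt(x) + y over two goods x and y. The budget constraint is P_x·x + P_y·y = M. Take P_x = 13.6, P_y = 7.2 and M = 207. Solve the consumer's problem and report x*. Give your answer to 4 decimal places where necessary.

x* = 4.4844

Utility is quasi-linear in y; the FOC for x is 4/√x = P_x/P_y.
Solve: √x = 4·P_y/P_x, so x*(P_x,P_y) = (4·P_y/P_x)², and y* = (M − P_x·x*)/P_y.
Plugging in: x* = (4·7.2/13.6)² = 4.4844.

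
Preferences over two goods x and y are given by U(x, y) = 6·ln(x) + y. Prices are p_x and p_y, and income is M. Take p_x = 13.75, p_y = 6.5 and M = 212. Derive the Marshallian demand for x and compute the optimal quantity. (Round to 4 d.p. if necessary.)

x* = 2.8364

Set MRS = p_x/p_y: (6/x)/1 = p_x/p_y.
So x*(p_x,p_y) = 6·p_y/p_x, independent of income; and y* = (M − 6·p_y)/p_y.
At the given prices: x* = 6·6.5/13.75 = 2.8364.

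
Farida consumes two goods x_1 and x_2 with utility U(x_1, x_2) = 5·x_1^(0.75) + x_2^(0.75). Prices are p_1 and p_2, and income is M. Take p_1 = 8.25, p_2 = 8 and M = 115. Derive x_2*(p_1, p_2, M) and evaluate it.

With the ratio pinned down, the budget gives x_1* = M/(p_1 + p_2·(x_2/x_1)) and x_2* = (x_2/x_1)·x_1*.
Numerically x_2/x_1 = 0.00181, so x_1* = 115/(8.25 + 8·0.00181) = 13.915 and x_2* = 0.00181·13.915 = 0.0252.

x_2* = 0.0252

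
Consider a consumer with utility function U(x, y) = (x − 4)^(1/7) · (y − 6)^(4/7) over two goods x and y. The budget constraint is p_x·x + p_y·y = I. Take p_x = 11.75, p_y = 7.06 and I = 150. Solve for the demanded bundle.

x* = 5.0322, y* = 12.8714

MRS = (1/4)·(y−6)/(x−4). Tangency with p_x/p_y gives y−6 = 4·(p_x/p_y)·(x−4).
Substituting into the budget: x* = 4 + 0.2·(I − 4·p_x − 6·p_y)/p_x, and y* = 6 + 0.8·(…)/p_y.
Discretionary income = 150 − 4·11.75 − 6·7.06 = 60.64; x* = 4 + 0.2·60.64/11.75 = 5.0322; y* = 6 + 0.8·60.64/7.06 = 12.8714.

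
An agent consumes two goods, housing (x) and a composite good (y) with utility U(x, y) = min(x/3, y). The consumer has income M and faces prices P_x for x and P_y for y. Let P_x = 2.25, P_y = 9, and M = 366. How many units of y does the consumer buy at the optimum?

y* = 23.2381

Demand: x*(P_x,P_y,M) = 3·M/(3·P_x + P_y), y* = M/(3·P_x + P_y).
Here 3·2.25 + 9 = 15.75, giving y* = 23.2381.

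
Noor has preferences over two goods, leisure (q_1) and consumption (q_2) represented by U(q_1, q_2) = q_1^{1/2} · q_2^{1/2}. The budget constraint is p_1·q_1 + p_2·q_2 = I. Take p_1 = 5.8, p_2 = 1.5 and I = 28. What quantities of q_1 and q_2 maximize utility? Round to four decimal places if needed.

q_1* = 2.4138, q_2* = 9.3333

Tangency: MRS = q_2/q_1 = p_1/p_2.
So 0.5·p_2·q_2 = 0.5·p_1·q_1; combined with the budget, a share 0.5 of income goes to q_1.
Demand: q_1*(p_1,p_2,I) = 0.5·I/p_1 and q_2* = 0.5·I/p_2.
At p_1=5.8, p_2=1.5, I=28: q_1* = 0.5·28/5.8 = 2.4138, q_2* = 9.3333.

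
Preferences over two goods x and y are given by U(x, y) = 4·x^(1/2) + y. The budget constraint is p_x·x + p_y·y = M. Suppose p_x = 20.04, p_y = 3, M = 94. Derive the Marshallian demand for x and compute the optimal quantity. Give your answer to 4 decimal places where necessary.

MU_x = 2/√x, MU_y = 1. Tangency: 2/√x = p_x/p_y.
Thus x* = (2·p_y/p_x)² — independent of M — with the rest of income spent on y.
Plugging in: x* = (2·3/20.04)² = 0.0896.

x* = 0.0896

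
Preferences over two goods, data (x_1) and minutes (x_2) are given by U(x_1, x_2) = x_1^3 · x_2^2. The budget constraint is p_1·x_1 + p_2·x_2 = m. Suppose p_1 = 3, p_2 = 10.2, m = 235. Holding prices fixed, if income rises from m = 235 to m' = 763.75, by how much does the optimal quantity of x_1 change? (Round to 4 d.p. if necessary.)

Tangency: MRS = (3/2)·x_2/x_1 = p_1/p_2.
Rearranging, p_2·x_2 = (2/3)·p_1·x_1. Substituting into the budget gives p_1·x_1·(1 + (2/3)) = m.
Demand: x_1*(p_1,p_2,m) = 0.6·m/p_1 and x_2* = 0.4·m/p_2.
At p_1=3, p_2=10.2, m=235: x_1* = 0.6·235/3 = 47.
At m' = 763.75: x_1* = 152.75. Change: 152.75 − 47 = 105.75.

Δx_1* = 105.75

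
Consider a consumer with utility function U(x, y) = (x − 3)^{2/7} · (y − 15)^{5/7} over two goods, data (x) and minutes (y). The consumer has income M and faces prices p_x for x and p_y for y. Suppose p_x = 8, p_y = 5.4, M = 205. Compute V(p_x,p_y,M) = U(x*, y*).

This is Cobb-Douglas in (x−3, y−15): tangency gives 2/7·p_y·(y−15) = 5/7·p_x·(x−3).
After buying the subsistence bundle (3, 15), a share 2/7 of the remaining income goes to x: x* = 3 + 2/7·(M − 3p_x − 15p_y)/p_x.
Discretionary income = 205 − 3·8 − 15·5.4 = 100; x* = 3 + 2/7·100/8 = 6.5714; y* = 15 + 5/7·100/5.4 = 28.2275.
Utility at the optimum: U(6.5714, 28.2275) = 9.0994.

V = 9.0994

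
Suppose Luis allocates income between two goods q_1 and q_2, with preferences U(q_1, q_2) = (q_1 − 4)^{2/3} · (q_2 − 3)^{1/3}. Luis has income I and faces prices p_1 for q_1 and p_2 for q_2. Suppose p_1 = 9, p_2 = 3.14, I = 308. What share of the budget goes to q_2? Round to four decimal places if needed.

share on q_2 = 0.3148

After buying the subsistence bundle (4, 3), a share 2/3 of the remaining income goes to q_1: q_1* = 4 + 2/3·(I − 4p_1 − 3p_2)/p_1.
Discretionary income = 308 − 4·9 − 3·3.14 = 262.58; q_1* = 4 + 2/3·262.58/9 = 23.4504; q_2* = 3 + 1/3·262.58/3.14 = 30.8747.
Expenditure on q_2: 3.14·30.8747 = 96.9467; share = 0.3148.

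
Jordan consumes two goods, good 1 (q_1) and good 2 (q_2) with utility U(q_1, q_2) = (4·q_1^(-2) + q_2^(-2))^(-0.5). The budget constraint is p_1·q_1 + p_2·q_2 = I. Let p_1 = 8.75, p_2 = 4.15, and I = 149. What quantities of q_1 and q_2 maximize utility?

Substitute q_2 = (q_2/q_1)·q_1 into the budget: q_1* = I/(p_1 + p_2·(q_2/q_1)).
Numerically q_2/q_1 = 0.807793, so q_1* = 149/(8.75 + 4.15·0.807793) = 12.3117 and q_2* = 0.807793·12.3117 = 9.9453.

q_1* = 12.3117, q_2* = 9.9453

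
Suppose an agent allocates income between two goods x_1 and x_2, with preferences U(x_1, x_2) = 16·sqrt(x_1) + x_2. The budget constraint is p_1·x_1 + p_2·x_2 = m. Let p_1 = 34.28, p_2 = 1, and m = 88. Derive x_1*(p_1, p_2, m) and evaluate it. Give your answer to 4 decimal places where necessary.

Plugging in: x_1* = (8·1/34.28)² = 0.0545.

x_1* = 0.0545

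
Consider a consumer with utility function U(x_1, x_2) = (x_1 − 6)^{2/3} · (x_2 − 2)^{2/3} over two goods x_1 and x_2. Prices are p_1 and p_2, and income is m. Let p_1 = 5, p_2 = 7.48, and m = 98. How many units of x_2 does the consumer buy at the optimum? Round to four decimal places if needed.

Let x_1' = x_1−6, x_2' = x_2−2. MRS = x_2'/x_1' = p_1/p_2.
After buying the subsistence bundle (6, 2), a share 0.5 of the remaining income goes to x_1: x_1* = 6 + 0.5·(m − 6p_1 − 2p_2)/p_1.
Discretionary income = 98 − 6·5 − 2·7.48 = 53.04; x_2* = 2 + 0.5·53.04/7.48 = 5.5455.

x_2* = 5.5455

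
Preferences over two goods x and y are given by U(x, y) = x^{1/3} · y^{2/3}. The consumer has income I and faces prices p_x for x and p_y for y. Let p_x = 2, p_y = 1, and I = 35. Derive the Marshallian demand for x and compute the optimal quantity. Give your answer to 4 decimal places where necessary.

x* = 5.8333

The MRS is (1/2)·y/x. Set MRS = p_x/p_y.
Rearranging, p_y·y = 2·p_x·x. Substituting into the budget gives p_x·x·(1 + 2) = I.
Demand: x*(p_x,p_y,I) = 1/3·I/p_x and y* = 2/3·I/p_y.
At p_x=2, p_y=1, I=35: x* = 1/3·35/2 = 5.8333.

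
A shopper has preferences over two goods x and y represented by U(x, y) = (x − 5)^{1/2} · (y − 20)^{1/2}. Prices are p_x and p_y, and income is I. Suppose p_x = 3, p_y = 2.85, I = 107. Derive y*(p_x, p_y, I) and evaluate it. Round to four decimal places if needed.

y* = 26.1404

Let x' = x−5, y' = y−20. MRS = y'/x' = p_x/p_y.
After buying the subsistence bundle (5, 20), a share 0.5 of the remaining income goes to x: x* = 5 + 0.5·(I − 5p_x − 20p_y)/p_x.
Discretionary income = 107 − 5·3 − 20·2.85 = 35; y* = 20 + 0.5·35/2.85 = 26.1404.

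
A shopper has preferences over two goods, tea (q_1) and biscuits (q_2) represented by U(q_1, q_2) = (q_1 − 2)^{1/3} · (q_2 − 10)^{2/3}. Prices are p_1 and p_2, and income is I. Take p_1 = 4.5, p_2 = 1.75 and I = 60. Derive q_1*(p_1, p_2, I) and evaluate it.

q_1* = 4.4815

This is Cobb-Douglas in (q_1−2, q_2−10): tangency gives 1/3·p_2·(q_2−10) = 2/3·p_1·(q_1−2).
Substituting into the budget: q_1* = 2 + 1/3·(I − 2·p_1 − 10·p_2)/p_1, and q_2* = 10 + 2/3·(…)/p_2.
Discretionary income = 60 − 2·4.5 − 10·1.75 = 33.5; q_1* = 2 + 1/3·33.5/4.5 = 4.4815.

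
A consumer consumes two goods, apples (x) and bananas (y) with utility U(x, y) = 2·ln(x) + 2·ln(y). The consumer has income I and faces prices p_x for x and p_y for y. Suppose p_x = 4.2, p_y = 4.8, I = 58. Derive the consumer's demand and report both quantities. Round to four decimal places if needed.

MU_x/MU_y = (2·y)/(2·x); tangency sets this equal to p_x/p_y.
So 2·p_y·y = 2·p_x·x; combined with the budget, a share 0.5 of income goes to x.
Demand: x*(p_x,p_y,I) = 0.5·I/p_x and y* = 0.5·I/p_y.
At p_x=4.2, p_y=4.8, I=58: x* = 0.5·58/4.2 = 6.9048, y* = 6.0417.

x* = 6.9048, y* = 6.0417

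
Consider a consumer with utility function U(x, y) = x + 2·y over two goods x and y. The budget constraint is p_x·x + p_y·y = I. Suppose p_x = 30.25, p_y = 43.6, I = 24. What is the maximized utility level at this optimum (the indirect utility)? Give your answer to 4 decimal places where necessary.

Linear utility — the consumer picks whichever good has higher MU/price: 1/30.25 = 0.0331 vs 2/43.6 = 0.0459.
y gives more utility per dollar, so spend all income on y: y* = I/p_y, x* = 0.
Numerically: x* = 0, y* = 0.5505.
Utility at the optimum: U(0, 0.5505) = 1.1009.

V = 1.1009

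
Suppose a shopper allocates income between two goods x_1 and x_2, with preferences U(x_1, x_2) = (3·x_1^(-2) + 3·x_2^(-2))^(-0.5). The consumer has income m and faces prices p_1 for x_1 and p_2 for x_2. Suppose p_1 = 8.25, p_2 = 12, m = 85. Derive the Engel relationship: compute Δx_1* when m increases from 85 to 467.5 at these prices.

From the CES first-order condition, (x_2/x_1)^(3) = p_1/p_2.
Hence x_2/x_1 = (p_1/p_2)^(1/(3)), i.e. raised to the 1/3 power.
With the ratio pinned down, the budget gives x_1* = m/(p_1 + p_2·(x_2/x_1)) and x_2* = (x_2/x_1)·x_1*.
Numerically x_2/x_1 = 0.882587, so x_1* = 85/(8.25 + 12·0.882587) = 4.5114.
At m' = 467.5: x_1* = 24.8128. Change: 24.8128 − 4.5114 = 20.3014.

Δx_1* = 20.3014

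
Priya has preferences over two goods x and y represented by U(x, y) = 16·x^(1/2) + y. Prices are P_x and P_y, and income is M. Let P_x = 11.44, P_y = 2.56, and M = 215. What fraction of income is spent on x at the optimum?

share on x = 0.1705

Utility is quasi-linear in y; the FOC for x is 8/√x = P_x/P_y.
Thus x* = (8·P_y/P_x)² — independent of M — with the rest of income spent on y.
Plugging in: x* = (8·2.56/11.44)² = 3.2049, y* = 69.6627.
Expenditure on x: 11.44·3.2049 = 36.6635; share = 0.1705.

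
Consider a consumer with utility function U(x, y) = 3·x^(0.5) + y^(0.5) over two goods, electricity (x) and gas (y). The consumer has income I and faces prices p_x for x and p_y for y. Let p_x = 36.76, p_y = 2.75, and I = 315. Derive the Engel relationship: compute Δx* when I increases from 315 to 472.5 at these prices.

MRS = MU_x/MU_y = 3·(y/x)^(0.5). Set equal to p_x/p_y.
Solve for the ratio: y/x = [(1/3)·p_x/p_y]^(2).
With the ratio pinned down, the budget gives x* = I/(p_x + p_y·(y/x)) and y* = (y/x)·x*.
Numerically y/x = 19.853776, so x* = 315/(36.76 + 2.75·19.853776) = 3.448.
At I' = 472.5: x* = 5.172. Change: 5.172 − 3.448 = 1.724.

Δx* = 1.724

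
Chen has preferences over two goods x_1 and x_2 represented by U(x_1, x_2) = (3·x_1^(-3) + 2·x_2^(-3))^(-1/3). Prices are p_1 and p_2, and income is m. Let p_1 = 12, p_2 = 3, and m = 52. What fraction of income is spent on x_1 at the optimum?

share on x_1 = 0.7579

Numerically x_2/x_1 = 1.277886, so x_1* = 52/(12 + 3·1.277886) = 3.2841 and x_2* = 1.277886·3.2841 = 4.1968.
Expenditure on x_1: 12·3.2841 = 39.4097; share = 0.7579.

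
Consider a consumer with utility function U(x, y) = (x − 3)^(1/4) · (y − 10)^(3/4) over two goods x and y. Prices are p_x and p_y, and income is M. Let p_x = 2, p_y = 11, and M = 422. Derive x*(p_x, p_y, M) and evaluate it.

Let x' = x−3, y' = y−10. MRS = (1/3)·y'/x' = p_x/p_y.
Substituting into the budget: x* = 3 + 0.25·(M − 3·p_x − 10·p_y)/p_x, and y* = 10 + 0.75·(…)/p_y.
Discretionary income = 422 − 3·2 − 10·11 = 306; x* = 3 + 0.25·306/2 = 41.25.

x* = 41.25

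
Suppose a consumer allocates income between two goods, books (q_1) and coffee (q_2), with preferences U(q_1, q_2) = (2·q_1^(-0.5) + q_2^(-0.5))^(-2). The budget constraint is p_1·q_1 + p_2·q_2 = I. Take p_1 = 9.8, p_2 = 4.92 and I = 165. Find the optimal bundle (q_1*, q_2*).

With the ratio pinned down, the budget gives q_1* = I/(p_1 + p_2·(q_2/q_1)) and q_2* = (q_2/q_1)·q_1*.
Numerically q_2/q_1 = 0.997288, so q_1* = 165/(9.8 + 4.92·0.997288) = 11.2194 and q_2* = 0.997288·11.2194 = 11.189.

q_1* = 11.2194, q_2* = 11.189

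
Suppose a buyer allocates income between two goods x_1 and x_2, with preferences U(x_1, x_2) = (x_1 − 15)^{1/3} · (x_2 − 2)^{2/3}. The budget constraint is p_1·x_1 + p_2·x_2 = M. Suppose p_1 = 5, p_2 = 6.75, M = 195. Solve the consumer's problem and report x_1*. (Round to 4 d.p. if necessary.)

x_1* = 22.1

This is Cobb-Douglas in (x_1−15, x_2−2): tangency gives 1/3·p_2·(x_2−2) = 2/3·p_1·(x_1−15).
After buying the subsistence bundle (15, 2), a share 1/3 of the remaining income goes to x_1: x_1* = 15 + 1/3·(M − 15p_1 − 2p_2)/p_1.
Discretionary income = 195 − 15·5 − 2·6.75 = 106.5; x_1* = 15 + 1/3·106.5/5 = 22.1.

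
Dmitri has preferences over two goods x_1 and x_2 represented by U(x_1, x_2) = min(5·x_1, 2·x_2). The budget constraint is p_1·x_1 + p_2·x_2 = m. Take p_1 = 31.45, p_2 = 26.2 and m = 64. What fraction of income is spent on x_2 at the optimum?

With perfect complements, no substitution: consume in ratio x_1:x_2 = 2:5.
Budget: p_1·x_1 + p_2·(5/2)·x_1 = m, so (2·p_1 + 5·p_2)·x_1 = 2·m.
Demand: x_1*(p_1,p_2,m) = 2·m/(2·p_1 + 5·p_2), x_2* = 5·m/(2·p_1 + 5·p_2).
Here 2·31.45 + 5·26.2 = 193.9, giving x_1* = 0.6601 and x_2* = 1.6503.
Expenditure on x_2: 26.2·1.6503 = 43.2388; share = 0.6756.

share on x_2 = 0.6756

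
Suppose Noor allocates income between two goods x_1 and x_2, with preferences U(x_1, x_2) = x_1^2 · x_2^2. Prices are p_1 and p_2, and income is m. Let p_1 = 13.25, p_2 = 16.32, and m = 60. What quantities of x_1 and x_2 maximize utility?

Demand: x_1*(p_1,p_2,m) = 0.5·m/p_1 and x_2* = 0.5·m/p_2.
At p_1=13.25, p_2=16.32, m=60: x_1* = 0.5·60/13.25 = 2.2642, x_2* = 1.8382.

x_1* = 2.2642, x_2* = 1.8382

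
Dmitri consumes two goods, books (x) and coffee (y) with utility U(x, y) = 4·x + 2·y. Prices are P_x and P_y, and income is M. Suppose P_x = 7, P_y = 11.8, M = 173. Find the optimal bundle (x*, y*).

x* = 24.7143, y* = 0

Linear utility — the consumer picks whichever good has higher MU/price: 4/7 = 0.5714 vs 2/11.8 = 0.1695.
x gives more utility per dollar, so spend all income on x: x* = M/P_x, y* = 0.
Numerically: x* = 24.7143, y* = 0.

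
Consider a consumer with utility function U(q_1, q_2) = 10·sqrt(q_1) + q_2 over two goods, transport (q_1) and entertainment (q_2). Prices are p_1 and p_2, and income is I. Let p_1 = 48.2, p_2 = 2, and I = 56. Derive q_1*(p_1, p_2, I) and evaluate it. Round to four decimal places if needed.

Utility is quasi-linear in q_2; the FOC for q_1 is 5/√q_1 = p_1/p_2.
Solve: √q_1 = 5·p_2/p_1, so q_1*(p_1,p_2) = (5·p_2/p_1)², and q_2* = (I − p_1·q_1*)/p_2.
Plugging in: q_1* = (5·2/48.2)² = 0.043.

q_1* = 0.043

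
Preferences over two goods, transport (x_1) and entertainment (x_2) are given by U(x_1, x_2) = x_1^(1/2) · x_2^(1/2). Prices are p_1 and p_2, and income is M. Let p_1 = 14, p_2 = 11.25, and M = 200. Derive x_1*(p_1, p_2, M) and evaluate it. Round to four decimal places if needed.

Demand: x_1*(p_1,p_2,M) = 0.5·M/p_1 and x_2* = 0.5·M/p_2.
At p_1=14, p_2=11.25, M=200: x_1* = 0.5·200/14 = 7.1429.

x_1* = 7.1429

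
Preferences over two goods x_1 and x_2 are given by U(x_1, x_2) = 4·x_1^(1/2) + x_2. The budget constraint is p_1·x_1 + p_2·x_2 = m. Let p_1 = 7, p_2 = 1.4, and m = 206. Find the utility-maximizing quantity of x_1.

x_1* = 0.16

Set MRS = p_1/p_2: 2·x_1^(−1/2) = p_1/p_2.
Solve: √x_1 = 2·p_2/p_1, so x_1*(p_1,p_2) = (2·p_2/p_1)², and x_2* = (m − p_1·x_1*)/p_2.
Plugging in: x_1* = (2·1.4/7)² = 0.16.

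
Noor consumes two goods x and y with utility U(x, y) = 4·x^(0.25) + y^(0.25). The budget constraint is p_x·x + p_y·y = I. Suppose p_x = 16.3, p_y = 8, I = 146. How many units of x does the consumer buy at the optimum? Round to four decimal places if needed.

From the CES first-order condition, 4·(y/x)^(0.75) = p_x/p_y.
Hence y/x = ((1/4)·p_x/p_y)^(1/(0.75)), i.e. raised to the 4/3 power.
Substitute y = (y/x)·x into the budget: x* = I/(p_x + p_y·(y/x)).
Numerically y/x = 0.406802, so x* = 146/(16.3 + 8·0.406802) = 7.4663.

x* = 7.4663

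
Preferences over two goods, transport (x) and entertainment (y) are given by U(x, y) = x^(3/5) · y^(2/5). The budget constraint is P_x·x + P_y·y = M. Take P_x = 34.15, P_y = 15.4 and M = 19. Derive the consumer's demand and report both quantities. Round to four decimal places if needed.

x* = 0.3338, y* = 0.4935

MU_x/MU_y = (0.6·y)/(0.4·x); tangency sets this equal to P_x/P_y.
So 0.6·P_y·y = 0.4·P_x·x; combined with the budget, a share 0.6 of income goes to x.
Demand: x*(P_x,P_y,M) = 0.6·M/P_x and y* = 0.4·M/P_y.
At P_x=34.15, P_y=15.4, M=19: x* = 0.6·19/34.15 = 0.3338, y* = 0.4935.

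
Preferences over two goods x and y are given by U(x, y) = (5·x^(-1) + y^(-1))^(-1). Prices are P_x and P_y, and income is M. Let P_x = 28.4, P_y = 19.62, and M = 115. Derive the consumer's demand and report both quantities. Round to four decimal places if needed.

x* = 2.952, y* = 1.5883

MRS = MU_x/MU_y = 5·(y/x)^(2). Set equal to P_x/P_y.
Hence y/x = ((1/5)·P_x/P_y)^(1/(2)), i.e. raised to the 0.5 power.
Substitute y = (y/x)·x into the budget: x* = M/(P_x + P_y·(y/x)).
Numerically y/x = 0.538053, so x* = 115/(28.4 + 19.62·0.538053) = 2.952 and y* = 0.538053·2.952 = 1.5883.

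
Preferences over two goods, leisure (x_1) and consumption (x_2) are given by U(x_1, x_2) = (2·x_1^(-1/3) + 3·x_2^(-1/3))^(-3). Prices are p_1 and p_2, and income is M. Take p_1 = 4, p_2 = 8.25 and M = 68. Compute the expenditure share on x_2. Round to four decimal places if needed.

share on x_2 = 0.6189

Substitute x_2 = (x_2/x_1)·x_1 into the budget: x_1* = M/(p_1 + p_2·(x_2/x_1)).
Numerically x_2/x_1 = 0.787541, so x_1* = 68/(4 + 8.25·0.787541) = 6.4779 and x_2* = 0.787541·6.4779 = 5.1016.
Expenditure on x_2: 8.25·5.1016 = 42.0884; share = 0.6189.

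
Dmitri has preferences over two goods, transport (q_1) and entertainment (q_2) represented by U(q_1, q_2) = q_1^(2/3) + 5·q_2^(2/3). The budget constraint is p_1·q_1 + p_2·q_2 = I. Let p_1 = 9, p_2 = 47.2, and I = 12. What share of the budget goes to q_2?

MU_q_1 ∝ q_1^(-1/3), MU_q_2 ∝ 5·q_2^(-1/3), so MRS = (1/5)·(q_2/q_1)^(1/3) = p_1/p_2.
Solve for the ratio: q_2/q_1 = [5·p_1/p_2]^(3).
Substitute q_2 = (q_2/q_1)·q_1 into the budget: q_1* = I/(p_1 + p_2·(q_2/q_1)).
Numerically q_2/q_1 = 0.866586, so q_1* = 12/(9 + 47.2·0.866586) = 0.2405 and q_2* = 0.866586·0.2405 = 0.2084.
Expenditure on q_2: 47.2·0.2084 = 9.8358; share = 0.8196.

share on q_2 = 0.8196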